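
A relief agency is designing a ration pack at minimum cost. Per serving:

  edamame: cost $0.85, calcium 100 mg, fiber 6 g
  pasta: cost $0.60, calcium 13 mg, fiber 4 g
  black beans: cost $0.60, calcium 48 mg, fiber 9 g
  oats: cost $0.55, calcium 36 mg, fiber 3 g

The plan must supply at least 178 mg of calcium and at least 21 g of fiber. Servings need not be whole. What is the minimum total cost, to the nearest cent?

$1.84

edamame only: max(178/100, 21/6) = 3.5 servings → $2.98.
pasta only: max(178/13, 21/4) = 13.69 servings → $8.22.
black beans only: max(178/48, 21/9) = 3.708 servings → $2.23.
oats only: max(178/36, 21/3) = 7 servings → $3.85.
edamame + pasta with both tight: 1.363 servings and 3.205 servings → $3.08.
edamame + black beans with both tight: 0.9706 servings and 1.686 servings → $1.84.
edamame + oats: the both-tight solution has a negative serving — not a feasible corner.
pasta + black beans: the both-tight solution has a negative serving — not a feasible corner.
pasta + oats with both tight: 2.114 servings and 4.181 servings → $3.57.
black beans + oats with both tight: 1.233 servings and 3.3 servings → $2.56.
The minimum over all feasible corners is $1.84.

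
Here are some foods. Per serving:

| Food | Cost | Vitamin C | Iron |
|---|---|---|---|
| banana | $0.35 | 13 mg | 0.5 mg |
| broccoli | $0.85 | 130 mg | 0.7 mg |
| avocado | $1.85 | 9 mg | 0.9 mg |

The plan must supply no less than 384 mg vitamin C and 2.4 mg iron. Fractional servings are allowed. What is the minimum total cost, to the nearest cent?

Compare the cost at each extreme point of the feasible region.
banana only: max(384/13, 2.4/0.5) = 29.54 servings → $10.34.
broccoli only: max(384/130, 2.4/0.7) = 3.429 servings → $2.91.
avocado only: max(384/9, 2.4/0.9) = 42.67 servings → $78.93.
banana + broccoli with both tight: 0.7728 servings and 2.877 servings → $2.72.
banana + avocado: the both-tight solution has a negative serving — not a feasible corner.
broccoli + avocado with both tight: 2.927 servings and 0.3902 servings → $3.21.
Cheapest feasible corner: $2.72.

$2.72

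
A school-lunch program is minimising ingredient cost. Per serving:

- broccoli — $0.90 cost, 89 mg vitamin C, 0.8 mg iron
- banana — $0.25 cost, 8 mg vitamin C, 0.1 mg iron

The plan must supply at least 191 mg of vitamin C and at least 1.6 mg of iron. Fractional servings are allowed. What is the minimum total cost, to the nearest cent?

$1.93

Check every corner: each single food scaled to meet both minima, and each pair solved so both constraints bind.
broccoli only: max(191/89, 1.6/0.8) = 2.146 servings → $1.93.
banana only: max(191/8, 1.6/0.1) = 23.88 servings → $5.97.
broccoli + banana: the both-tight solution has a negative serving — not a feasible corner.
Cheapest feasible corner: $1.93.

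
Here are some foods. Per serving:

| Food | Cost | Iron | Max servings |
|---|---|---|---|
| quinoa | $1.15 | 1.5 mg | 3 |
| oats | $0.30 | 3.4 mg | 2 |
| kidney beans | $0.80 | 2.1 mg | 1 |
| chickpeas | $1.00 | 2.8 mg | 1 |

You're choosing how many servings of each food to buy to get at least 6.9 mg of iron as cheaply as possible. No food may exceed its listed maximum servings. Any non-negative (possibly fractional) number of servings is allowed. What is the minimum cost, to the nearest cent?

$0.64

Cost per mg of iron: oats $0.0882, chickpeas $0.3571, kidney beans $0.3810, quinoa $0.7667.
Take 2 servings of oats: +6.8 mg iron for $0.60 (total $0.60, still need 0.1 mg).
Take 0.03571 servings of chickpeas: +0.1 mg iron for $0.04 (total $0.64, still need 0.0 mg).
Filling from the cheapest source first is optimal under one linear minimum: $0.64.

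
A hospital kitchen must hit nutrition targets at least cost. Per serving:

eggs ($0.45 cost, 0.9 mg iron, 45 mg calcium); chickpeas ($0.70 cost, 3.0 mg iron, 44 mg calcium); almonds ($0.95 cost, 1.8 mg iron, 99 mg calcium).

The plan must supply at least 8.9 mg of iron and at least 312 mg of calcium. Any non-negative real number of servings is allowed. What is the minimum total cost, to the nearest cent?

With two linear requirements the optimum uses one or two foods; enumerate the corners.
eggs only: max(8.9/0.9, 312/45) = 9.889 servings → $4.45.
chickpeas only: max(8.9/3.0, 312/44) = 7.091 servings → $4.96.
almonds only: max(8.9/1.8, 312/99) = 4.944 servings → $4.70.
eggs + chickpeas with both tight: 5.706 servings and 1.255 servings → $3.45.
eggs + almonds: intersection lies outside the first quadrant.
chickpeas + almonds with both tight: 1.467 servings and 2.5 servings → $3.40.
So the least-cost plan costs $3.40.

$3.40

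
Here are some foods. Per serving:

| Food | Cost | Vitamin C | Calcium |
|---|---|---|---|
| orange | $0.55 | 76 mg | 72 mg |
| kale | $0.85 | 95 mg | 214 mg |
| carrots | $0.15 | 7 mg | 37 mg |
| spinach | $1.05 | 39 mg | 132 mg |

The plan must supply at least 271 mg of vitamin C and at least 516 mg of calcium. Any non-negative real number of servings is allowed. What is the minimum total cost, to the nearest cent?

With two linear requirements the optimum uses one or two foods; enumerate the corners.
orange only: max(271/76, 516/72) = 7.167 servings → $3.94.
kale only: max(271/95, 516/214) = 2.853 servings → $2.42.
carrots only: max(271/7, 516/37) = 38.71 servings → $5.81.
spinach only: max(271/39, 516/132) = 6.949 servings → $7.30.
orange + kale with both tight: 0.9522 servings and 2.091 servings → $2.30.
orange + carrots with both tight: 2.779 servings and 8.537 servings → $2.81.
orange + spinach with both tight: 2.166 servings and 2.728 servings → $4.06.
kale + carrots: intersection lies outside the first quadrant.
kale + spinach: the both-tight solution has a negative serving — not a feasible corner.
carrots + spinach: the both-tight solution has a negative serving — not a feasible corner.
The minimum over all feasible corners is $2.30.

$2.30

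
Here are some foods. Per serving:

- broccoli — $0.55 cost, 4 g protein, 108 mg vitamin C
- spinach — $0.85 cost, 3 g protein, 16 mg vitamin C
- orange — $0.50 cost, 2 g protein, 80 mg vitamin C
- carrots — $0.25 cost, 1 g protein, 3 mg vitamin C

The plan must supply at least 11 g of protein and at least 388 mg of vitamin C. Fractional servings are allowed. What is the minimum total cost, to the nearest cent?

$1.98

Minimising a linear cost over {protein ≥ 11, vitamin C ≥ 388, servings ≥ 0} — the optimum is at a vertex, using one or two foods.
broccoli only: max(11/4, 388/108) = 3.593 servings → $1.98.
spinach only: max(11/3, 388/16) = 24.25 servings → $20.61.
orange only: max(11/2, 388/80) = 5.5 servings → $2.75.
carrots only: max(11/1, 388/3) = 129.3 servings → $32.33.
broccoli + spinach: the both-tight solution has a negative serving — not a feasible corner.
broccoli + orange with both tight: 1 serving and 3.5 servings → $2.30.
broccoli + carrots: the both-tight solution has a negative serving — not a feasible corner.
spinach + orange with both tight: 0.5 servings and 4.75 servings → $2.80.
spinach + carrots: the both-tight solution has a negative serving — not a feasible corner.
orange + carrots with both tight: 4.797 servings and 1.405 servings → $2.75.
So the least-cost plan costs $1.98.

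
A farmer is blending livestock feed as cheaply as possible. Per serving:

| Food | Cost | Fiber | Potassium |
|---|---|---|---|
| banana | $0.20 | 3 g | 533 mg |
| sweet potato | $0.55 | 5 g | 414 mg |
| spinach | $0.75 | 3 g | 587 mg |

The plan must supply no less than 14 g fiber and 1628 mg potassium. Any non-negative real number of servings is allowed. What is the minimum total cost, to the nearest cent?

$0.93

For a min-cost LP with two ≥-constraints, a basic feasible solution has at most two positive variables.
banana only: max(14/3, 1628/533) = 4.667 servings → $0.93.
sweet potato only: max(14/5, 1628/414) = 3.932 servings → $2.16.
spinach only: max(14/3, 1628/587) = 4.667 servings → $3.50.
banana + sweet potato with both tight: 1.647 servings and 1.812 servings → $1.33.
banana + spinach: the both-tight solution has a negative serving — not a feasible corner.
sweet potato + spinach with both tight: 1.969 servings and 1.385 servings → $2.12.
Cheapest feasible corner: $0.93.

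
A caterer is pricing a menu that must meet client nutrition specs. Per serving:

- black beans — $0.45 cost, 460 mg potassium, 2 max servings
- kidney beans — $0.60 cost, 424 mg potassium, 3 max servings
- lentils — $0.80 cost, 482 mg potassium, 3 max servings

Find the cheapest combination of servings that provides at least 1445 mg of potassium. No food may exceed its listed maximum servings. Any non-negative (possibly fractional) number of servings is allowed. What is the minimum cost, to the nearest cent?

$1.64

Cost per mg of potassium: black beans $0.0010, kidney beans $0.0014, lentils $0.0017.
Take 2 servings of black beans: +920.0 mg potassium for $0.90 (total $0.90, still need 525.0 mg).
Take 1.238 servings of kidney beans: +525.0 mg potassium for $0.74 (total $1.64, still need 0.0 mg).
Filling from the cheapest source first is optimal under one linear minimum: $1.64.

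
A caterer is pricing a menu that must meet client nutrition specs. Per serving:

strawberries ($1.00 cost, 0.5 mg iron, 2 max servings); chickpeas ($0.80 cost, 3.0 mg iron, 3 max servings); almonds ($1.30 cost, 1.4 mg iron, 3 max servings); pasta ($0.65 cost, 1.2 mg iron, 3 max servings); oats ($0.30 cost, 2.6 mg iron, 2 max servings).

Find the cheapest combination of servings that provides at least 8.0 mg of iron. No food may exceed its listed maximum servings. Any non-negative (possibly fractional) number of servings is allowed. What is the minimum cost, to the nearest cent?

Cost per mg of iron: oats $0.1154, chickpeas $0.2667, pasta $0.5417, almonds $0.9286, strawberries $2.0000.
Take 2 servings of oats: +5.2 mg iron for $0.60 (total $0.60, still need 2.8 mg).
Take 0.9333 servings of chickpeas: +2.8 mg iron for $0.75 (total $1.35, still need 0.0 mg).
Filling from the cheapest source first is optimal under one linear minimum: $1.35.

$1.35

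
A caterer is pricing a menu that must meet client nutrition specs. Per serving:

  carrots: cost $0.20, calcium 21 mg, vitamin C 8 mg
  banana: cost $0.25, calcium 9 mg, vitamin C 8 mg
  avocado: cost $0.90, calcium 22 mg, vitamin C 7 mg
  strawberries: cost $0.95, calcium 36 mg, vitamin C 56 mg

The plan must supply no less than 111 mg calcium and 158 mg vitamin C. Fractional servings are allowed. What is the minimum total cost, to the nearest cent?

carrots only: max(111/21, 158/8) = 19.75 servings → $3.95.
banana only: max(111/9, 158/8) = 19.75 servings → $4.94.
avocado only: max(111/22, 158/7) = 22.57 servings → $20.31.
strawberries only: max(111/36, 158/56) = 3.083 servings → $2.93.
carrots + banana with both targets exact would need a negative amount; discard.
carrots + avocado: intersection lies outside the first quadrant.
carrots + strawberries with both tight: 0.5946 servings and 2.736 servings → $2.72.
banana + avocado: the both-tight solution has a negative serving — not a feasible corner.
banana + strawberries with both tight: 2.444 servings and 2.472 servings → $2.96.
avocado + strawberries with both tight: 0.5388 servings and 2.754 servings → $3.10.
Cheapest feasible corner: $2.72.

$2.72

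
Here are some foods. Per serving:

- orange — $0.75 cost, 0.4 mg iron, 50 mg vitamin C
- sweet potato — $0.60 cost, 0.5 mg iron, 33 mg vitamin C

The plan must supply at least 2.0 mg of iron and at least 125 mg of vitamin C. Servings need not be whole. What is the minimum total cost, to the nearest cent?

The cheapest plan sits at a corner of the feasible region — with two constraints it uses at most two foods.
orange only: max(2.0/0.4, 125/50) = 5 servings → $3.75.
sweet potato only: max(2.0/0.5, 125/33) = 4 servings → $2.40.
orange + sweet potato: the both-tight solution has a negative serving — not a feasible corner.
Cheapest feasible corner: $2.40.

$2.40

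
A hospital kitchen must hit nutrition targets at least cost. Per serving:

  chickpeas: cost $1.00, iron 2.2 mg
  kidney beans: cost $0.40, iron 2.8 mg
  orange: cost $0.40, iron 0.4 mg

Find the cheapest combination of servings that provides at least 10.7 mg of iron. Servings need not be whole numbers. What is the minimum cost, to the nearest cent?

Cost per mg of iron: kidney beans $0.1429, chickpeas $0.4545, orange $1.0000.
With no serving limits, use only kidney beans: 10.7 mg / 2.8 mg = 3.821 servings × $0.40 = $1.53.

$1.53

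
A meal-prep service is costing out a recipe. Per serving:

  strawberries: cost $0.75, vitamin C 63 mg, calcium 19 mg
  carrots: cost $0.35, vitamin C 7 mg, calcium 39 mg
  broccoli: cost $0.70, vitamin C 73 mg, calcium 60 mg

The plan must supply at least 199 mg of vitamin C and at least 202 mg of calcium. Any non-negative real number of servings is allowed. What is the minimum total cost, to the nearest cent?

$2.24

strawberries only: max(199/63, 202/19) = 10.63 servings → $7.97.
carrots only: max(199/7, 202/39) = 28.43 servings → $9.95.
broccoli only: max(199/73, 202/60) = 3.367 servings → $2.36.
strawberries + carrots with both tight: 2.731 servings and 3.849 servings → $3.40.
strawberries + broccoli: the both-tight solution has a negative serving — not a feasible corner.
carrots + broccoli with both tight: 1.156 servings and 2.615 servings → $2.24.
The minimum over all feasible corners is $2.24.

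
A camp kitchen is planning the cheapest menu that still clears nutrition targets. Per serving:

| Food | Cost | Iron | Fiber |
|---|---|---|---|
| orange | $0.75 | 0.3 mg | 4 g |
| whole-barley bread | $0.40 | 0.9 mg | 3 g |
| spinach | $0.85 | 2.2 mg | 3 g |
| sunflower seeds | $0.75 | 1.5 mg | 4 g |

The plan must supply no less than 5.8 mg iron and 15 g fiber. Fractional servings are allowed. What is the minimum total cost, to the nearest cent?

Two binding constraints pin down two serving amounts, so the optimal mix uses at most two foods. The candidates are each food alone (scaled to the tighter of iron/fiber) and each pair with both constraints tight.
orange only: max(5.8/0.3, 15/4) = 19.33 servings → $14.50.
whole-barley bread only: max(5.8/0.9, 15/3) = 6.444 servings → $2.58.
spinach only: max(5.8/2.2, 15/3) = 5 servings → $4.25.
sunflower seeds only: max(5.8/1.5, 15/4) = 3.867 servings → $2.90.
orange + whole-barley bread with both targets exact would need a negative amount; discard.
orange + spinach with both tight: 1.975 servings and 2.367 servings → $3.49.
orange + sunflower seeds with both targets exact would need a negative amount; discard.
whole-barley bread + spinach with both tight: 4 servings and 1 serving → $2.45.
whole-barley bread + sunflower seeds with both targets exact would need a negative amount; discard.
spinach + sunflower seeds with both tight: 0.1628 servings and 3.628 servings → $2.86.
So the least-cost plan costs $2.45.

$2.45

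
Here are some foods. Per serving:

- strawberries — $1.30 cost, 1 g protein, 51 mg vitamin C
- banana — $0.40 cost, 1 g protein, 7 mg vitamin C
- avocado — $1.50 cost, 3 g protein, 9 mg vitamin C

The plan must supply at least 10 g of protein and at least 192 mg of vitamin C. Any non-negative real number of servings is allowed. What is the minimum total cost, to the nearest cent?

An LP optimum is at a vertex; with two nutrient constraints at most two foods are used. Check each candidate.
strawberries only: max(10/1, 192/51) = 10 servings → $13.00.
banana only: max(10/1, 192/7) = 27.43 servings → $10.97.
avocado only: max(10/3, 192/9) = 21.33 servings → $32.00.
strawberries + banana with both tight: 2.773 servings and 7.227 servings → $6.50.
strawberries + avocado with both tight: 3.375 servings and 2.208 servings → $7.70.
banana + avocado: intersection lies outside the first quadrant.
Cheapest feasible corner: $6.50.

$6.50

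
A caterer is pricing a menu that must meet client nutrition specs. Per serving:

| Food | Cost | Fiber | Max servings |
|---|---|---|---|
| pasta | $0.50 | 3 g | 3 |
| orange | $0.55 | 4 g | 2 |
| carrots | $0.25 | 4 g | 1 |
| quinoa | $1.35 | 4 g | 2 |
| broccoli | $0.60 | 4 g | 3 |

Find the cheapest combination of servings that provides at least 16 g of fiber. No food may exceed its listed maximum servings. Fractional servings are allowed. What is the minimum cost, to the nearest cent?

Cost per g of fiber: carrots $0.0625, orange $0.1375, broccoli $0.1500, pasta $0.1667, quinoa $0.3375.
Take 1 serving of carrots: +4.0 g fiber for $0.25 (total $0.25, still need 12.0 g).
Take 2 servings of orange: +8.0 g fiber for $1.10 (total $1.35, still need 4.0 g).
Take 1 serving of broccoli: +4.0 g fiber for $0.60 (total $1.95, still need 0.0 g).
Greedy by cheapest-per-g is optimal for a single linear constraint, so the minimum cost is $1.95.

$1.95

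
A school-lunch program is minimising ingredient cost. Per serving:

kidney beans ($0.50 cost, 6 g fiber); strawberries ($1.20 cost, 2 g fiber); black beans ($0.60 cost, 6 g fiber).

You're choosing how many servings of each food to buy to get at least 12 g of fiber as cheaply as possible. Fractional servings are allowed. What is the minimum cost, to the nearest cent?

Cost per g of fiber: kidney beans $0.0833, black beans $0.1000, strawberries $0.6000.
With no serving limits, use only kidney beans: 12 g / 6 g = 2 servings × $0.50 = $1.00.

$1.00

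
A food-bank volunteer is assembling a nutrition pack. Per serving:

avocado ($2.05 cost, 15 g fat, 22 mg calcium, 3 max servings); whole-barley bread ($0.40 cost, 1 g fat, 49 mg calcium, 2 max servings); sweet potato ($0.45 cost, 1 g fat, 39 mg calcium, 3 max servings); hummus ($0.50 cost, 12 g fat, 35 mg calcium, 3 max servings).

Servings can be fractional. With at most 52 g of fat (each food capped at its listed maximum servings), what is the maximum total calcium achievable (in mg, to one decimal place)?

Calcium per g fat: whole-barley bread 49, sweet potato 39, hummus 2.917, avocado 1.467.
Take 2 servings of whole-barley bread: uses 2 g fat, +98.0 mg calcium (running total 98.0 mg).
Take 3 servings of sweet potato: uses 3 g fat, +117.0 mg calcium (running total 215.0 mg).
Take 3 servings of hummus: uses 36 g fat, +105.0 mg calcium (running total 320.0 mg).
Take 0.7333 servings of avocado: uses 11 g fat, +16.1 mg calcium (running total 336.1 mg).
Greedy by best ratio exhausts the fat allowance optimally: 336.1 mg.

336.1 mg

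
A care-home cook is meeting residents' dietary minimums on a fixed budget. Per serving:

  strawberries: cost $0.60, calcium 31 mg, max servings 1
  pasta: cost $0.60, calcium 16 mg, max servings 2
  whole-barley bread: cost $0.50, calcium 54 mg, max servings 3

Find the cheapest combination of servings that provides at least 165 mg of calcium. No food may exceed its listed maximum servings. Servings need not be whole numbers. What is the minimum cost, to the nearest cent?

$1.56

Cost per mg of calcium: whole-barley bread $0.0093, strawberries $0.0194, pasta $0.0375.
Take 3 servings of whole-barley bread: +162.0 mg calcium for $1.50 (total $1.50, still need 3.0 mg).
Take 0.09677 servings of strawberries: +3.0 mg calcium for $0.06 (total $1.56, still need 0.0 mg).
Filling from the cheapest source first is optimal under one linear minimum: $1.56.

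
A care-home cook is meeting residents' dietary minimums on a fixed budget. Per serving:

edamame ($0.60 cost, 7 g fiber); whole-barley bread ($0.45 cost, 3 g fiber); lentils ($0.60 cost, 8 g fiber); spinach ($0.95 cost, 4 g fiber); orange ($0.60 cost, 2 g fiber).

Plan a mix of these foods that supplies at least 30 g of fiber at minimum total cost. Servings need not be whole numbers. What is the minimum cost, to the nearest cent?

$2.25

Cost per g of fiber: lentils $0.0750, edamame $0.0857, whole-barley bread $0.1500, spinach $0.2375, orange $0.3000.
With no serving limits, use only lentils: 30 g / 8 g = 3.75 servings × $0.60 = $2.25.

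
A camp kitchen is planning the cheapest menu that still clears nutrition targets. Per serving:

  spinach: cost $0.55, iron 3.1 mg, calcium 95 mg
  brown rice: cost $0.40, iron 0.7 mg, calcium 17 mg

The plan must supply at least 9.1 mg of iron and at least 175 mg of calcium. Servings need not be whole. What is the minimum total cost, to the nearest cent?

$1.61

An LP optimum is at a vertex; with two nutrient constraints at most two foods are used. Check each candidate.
spinach only: max(9.1/3.1, 175/95) = 2.935 servings → $1.61.
brown rice only: max(9.1/0.7, 175/17) = 13 servings → $5.20.
spinach + brown rice: the both-tight solution has a negative serving — not a feasible corner.
So the least-cost plan costs $1.61.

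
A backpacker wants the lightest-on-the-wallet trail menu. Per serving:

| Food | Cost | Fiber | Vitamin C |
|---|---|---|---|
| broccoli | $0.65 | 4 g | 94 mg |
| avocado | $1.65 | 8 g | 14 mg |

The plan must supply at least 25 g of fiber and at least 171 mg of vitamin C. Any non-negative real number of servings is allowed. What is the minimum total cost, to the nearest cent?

With two linear requirements the optimum uses one or two foods; enumerate the corners.
broccoli only: max(25/4, 171/94) = 6.25 servings → $4.06.
avocado only: max(25/8, 171/14) = 12.21 servings → $20.15.
broccoli + avocado with both tight: 1.463 servings and 2.394 servings → $4.90.
Cheapest feasible corner: $4.06.

$4.06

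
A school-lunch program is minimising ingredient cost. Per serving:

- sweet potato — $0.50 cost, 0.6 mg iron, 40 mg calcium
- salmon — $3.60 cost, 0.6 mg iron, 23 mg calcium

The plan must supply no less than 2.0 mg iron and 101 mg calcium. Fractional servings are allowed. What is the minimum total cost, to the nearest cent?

For a min-cost LP with two ≥-constraints, a basic feasible solution has at most two positive variables.
sweet potato only: max(2.0/0.6, 101/40) = 3.333 servings → $1.67.
salmon only: max(2.0/0.6, 101/23) = 4.391 servings → $15.81.
sweet potato + salmon with both tight: 1.431 servings and 1.902 servings → $7.56.
So the least-cost plan costs $1.67.

$1.67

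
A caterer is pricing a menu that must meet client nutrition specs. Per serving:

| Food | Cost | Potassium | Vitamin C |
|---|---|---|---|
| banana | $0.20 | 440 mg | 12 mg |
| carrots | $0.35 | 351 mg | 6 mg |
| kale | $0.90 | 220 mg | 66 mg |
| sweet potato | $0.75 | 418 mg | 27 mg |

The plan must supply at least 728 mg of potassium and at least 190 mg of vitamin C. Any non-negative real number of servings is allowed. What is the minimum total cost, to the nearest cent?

$2.60

A basic optimal solution has at most two foods positive. Try each food alone and each pair with both targets met exactly.
banana only: max(728/440, 190/12) = 15.83 servings → $3.17.
carrots only: max(728/351, 190/6) = 31.67 servings → $11.08.
kale only: max(728/220, 190/66) = 3.309 servings → $2.98.
sweet potato only: max(728/418, 190/27) = 7.037 servings → $5.28.
banana + carrots: intersection lies outside the first quadrant.
banana + kale with both tight: 0.2367 servings and 2.836 servings → $2.60.
banana + sweet potato: intersection lies outside the first quadrant.
carrots + kale with both tight: 0.286 servings and 2.853 servings → $2.67.
carrots + sweet potato with both targets exact would need a negative amount; discard.
kale + sweet potato with both tight: 2.761 servings and 0.2886 servings → $2.70.
Cheapest feasible corner: $2.60.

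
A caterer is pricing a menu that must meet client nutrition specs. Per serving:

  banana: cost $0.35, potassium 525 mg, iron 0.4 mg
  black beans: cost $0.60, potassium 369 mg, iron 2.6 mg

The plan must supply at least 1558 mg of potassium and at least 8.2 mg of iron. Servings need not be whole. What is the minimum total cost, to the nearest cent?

$2.11

At the optimum either one food covers both requirements or two foods hit both targets exactly; no other combination can be cheaper.
banana only: max(1558/525, 8.2/0.4) = 20.5 servings → $7.17.
black beans only: max(1558/369, 8.2/2.6) = 4.222 servings → $2.53.
banana + black beans with both tight: 0.842 servings and 3.024 servings → $2.11.
The minimum over all feasible corners is $2.11.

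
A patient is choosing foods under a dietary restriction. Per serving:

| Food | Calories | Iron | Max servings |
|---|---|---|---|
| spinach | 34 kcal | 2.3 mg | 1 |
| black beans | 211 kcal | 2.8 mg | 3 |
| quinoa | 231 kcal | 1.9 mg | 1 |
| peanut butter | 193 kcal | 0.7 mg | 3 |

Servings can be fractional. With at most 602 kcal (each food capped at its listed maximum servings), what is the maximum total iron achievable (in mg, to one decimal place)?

9.8 mg

Iron per kcal: spinach 0.06765, black beans 0.01327, quinoa 0.008225, peanut butter 0.003627.
Take 1 serving of spinach: uses 34 kcal, +2.3 mg iron (running total 2.3 mg).
Take 2.692 servings of black beans: uses 568 kcal, +7.5 mg iron (running total 9.8 mg).
Filling greedily by iron-per-kcal is optimal for one linear limit, giving 9.8 mg.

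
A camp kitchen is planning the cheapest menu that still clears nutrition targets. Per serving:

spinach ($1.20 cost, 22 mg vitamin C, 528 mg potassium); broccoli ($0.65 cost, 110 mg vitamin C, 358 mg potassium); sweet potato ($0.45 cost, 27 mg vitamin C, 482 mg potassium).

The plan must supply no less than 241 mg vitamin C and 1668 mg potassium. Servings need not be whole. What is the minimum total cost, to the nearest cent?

For a min-cost LP with two ≥-constraints, a basic feasible solution has at most two positive variables.
spinach only: max(241/22, 1668/528) = 10.95 servings → $13.15.
broccoli only: max(241/110, 1668/358) = 4.659 servings → $3.03.
sweet potato only: max(241/27, 1668/482) = 8.926 servings → $4.02.
spinach + broccoli with both tight: 1.936 servings and 1.804 servings → $3.50.
spinach + sweet potato with both targets exact would need a negative amount; discard.
broccoli + sweet potato with both tight: 1.641 servings and 2.242 servings → $2.08.
Cheapest feasible corner: $2.08.

$2.08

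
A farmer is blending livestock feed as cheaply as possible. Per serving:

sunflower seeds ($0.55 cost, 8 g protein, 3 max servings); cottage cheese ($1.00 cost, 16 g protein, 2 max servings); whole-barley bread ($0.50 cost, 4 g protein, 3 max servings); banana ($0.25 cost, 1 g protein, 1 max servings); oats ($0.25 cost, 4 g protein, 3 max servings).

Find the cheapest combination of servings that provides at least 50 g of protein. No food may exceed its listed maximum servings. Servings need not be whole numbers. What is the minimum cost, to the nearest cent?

Cost per g of protein: cottage cheese $0.0625, oats $0.0625, sunflower seeds $0.0688, whole-barley bread $0.1250, banana $0.2500.
Take 2 servings of cottage cheese: +32.0 g protein for $2.00 (total $2.00, still need 18.0 g).
Take 3 servings of oats: +12.0 g protein for $0.75 (total $2.75, still need 6.0 g).
Take 0.75 servings of sunflower seeds: +6.0 g protein for $0.41 (total $3.16, still need 0.0 g).
Filling from the cheapest source first is optimal under one linear minimum: $3.16.

$3.16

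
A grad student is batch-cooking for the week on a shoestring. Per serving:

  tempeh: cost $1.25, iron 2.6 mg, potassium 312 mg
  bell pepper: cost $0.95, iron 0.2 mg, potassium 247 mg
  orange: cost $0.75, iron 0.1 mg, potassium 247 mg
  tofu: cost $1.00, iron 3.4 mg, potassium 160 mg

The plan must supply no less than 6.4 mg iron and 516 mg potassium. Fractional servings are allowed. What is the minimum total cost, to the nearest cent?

$2.43

Two binding constraints pin down two serving amounts, so the optimal mix uses at most two foods. The candidates are each food alone (scaled to the tighter of iron/potassium) and each pair with both constraints tight.
tempeh only: max(6.4/2.6, 516/312) = 2.462 servings → $3.08.
bell pepper only: max(6.4/0.2, 516/247) = 32 servings → $30.40.
orange only: max(6.4/0.1, 516/247) = 64 servings → $48.00.
tofu only: max(6.4/3.4, 516/160) = 3.225 servings → $3.23.
tempeh + bell pepper: intersection lies outside the first quadrant.
tempeh + orange with both targets exact would need a negative amount; discard.
tempeh + tofu with both tight: 1.133 servings and 1.016 servings → $2.43.
bell pepper + orange: intersection lies outside the first quadrant.
bell pepper + tofu with both tight: 0.9042 servings and 1.829 servings → $2.69.
orange + tofu with both tight: 0.8866 servings and 1.856 servings → $2.52.
The minimum over all feasible corners is $2.43.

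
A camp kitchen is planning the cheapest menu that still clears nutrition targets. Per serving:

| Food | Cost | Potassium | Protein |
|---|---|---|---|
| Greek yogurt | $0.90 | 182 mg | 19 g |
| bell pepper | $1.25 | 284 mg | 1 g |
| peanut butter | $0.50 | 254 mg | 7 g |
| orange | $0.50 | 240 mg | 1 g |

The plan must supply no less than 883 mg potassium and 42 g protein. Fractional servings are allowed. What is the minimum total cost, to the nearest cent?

The cheapest plan sits at a corner of the feasible region — with two constraints it uses at most two foods.
Greek yogurt only: max(883/182, 42/19) = 4.852 servings → $4.37.
bell pepper only: max(883/284, 42/1) = 42 servings → $52.50.
peanut butter only: max(883/254, 42/7) = 6 servings → $3.00.
orange only: max(883/240, 42/1) = 42 servings → $21.00.
Greek yogurt + bell pepper with both tight: 2.118 servings and 1.752 servings → $4.10.
Greek yogurt + peanut butter with both tight: 1.263 servings and 2.571 servings → $2.42.
Greek yogurt + orange with both tight: 2.101 servings and 2.086 servings → $2.93.
bell pepper + peanut butter with both targets exact would need a negative amount; discard.
bell pepper + orange: intersection lies outside the first quadrant.
peanut butter + orange with both targets exact would need a negative amount; discard.
Cheapest feasible corner: $2.42.

$2.42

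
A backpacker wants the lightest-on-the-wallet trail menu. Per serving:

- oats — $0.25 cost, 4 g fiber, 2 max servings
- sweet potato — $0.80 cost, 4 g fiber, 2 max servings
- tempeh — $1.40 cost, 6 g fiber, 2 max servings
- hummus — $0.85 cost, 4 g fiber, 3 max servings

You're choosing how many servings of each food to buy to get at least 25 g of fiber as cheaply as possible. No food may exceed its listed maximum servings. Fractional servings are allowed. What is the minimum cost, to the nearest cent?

$4.01

Cost per g of fiber: oats $0.0625, sweet potato $0.2000, hummus $0.2125, tempeh $0.2333.
Take 2 servings of oats: +8.0 g fiber for $0.50 (total $0.50, still need 17.0 g).
Take 2 servings of sweet potato: +8.0 g fiber for $1.60 (total $2.10, still need 9.0 g).
Take 2.25 servings of hummus: +9.0 g fiber for $1.91 (total $4.01, still need 0.0 g).
Greedy by cheapest-per-g is optimal for a single linear constraint, so the minimum cost is $4.01.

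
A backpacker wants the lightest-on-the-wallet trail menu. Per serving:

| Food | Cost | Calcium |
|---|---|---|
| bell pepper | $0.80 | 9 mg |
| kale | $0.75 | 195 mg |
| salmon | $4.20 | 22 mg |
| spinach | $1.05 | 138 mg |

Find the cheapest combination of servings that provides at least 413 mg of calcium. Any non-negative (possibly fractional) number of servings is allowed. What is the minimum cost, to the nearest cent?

$1.59

Cost per mg of calcium: kale $0.0038, spinach $0.0076, bell pepper $0.0889, salmon $0.1909.
With no serving limits, use only kale: 413 mg / 195 mg = 2.118 servings × $0.75 = $1.59.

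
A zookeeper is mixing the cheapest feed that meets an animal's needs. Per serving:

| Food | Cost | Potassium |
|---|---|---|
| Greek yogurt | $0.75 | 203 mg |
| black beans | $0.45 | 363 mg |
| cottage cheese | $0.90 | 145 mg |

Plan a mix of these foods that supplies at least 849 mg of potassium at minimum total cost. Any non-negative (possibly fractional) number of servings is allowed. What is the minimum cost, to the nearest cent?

$1.05

Cost per mg of potassium: black beans $0.0012, Greek yogurt $0.0037, cottage cheese $0.0062.
With no serving limits, use only black beans: 849 mg / 363 mg = 2.339 servings × $0.45 = $1.05.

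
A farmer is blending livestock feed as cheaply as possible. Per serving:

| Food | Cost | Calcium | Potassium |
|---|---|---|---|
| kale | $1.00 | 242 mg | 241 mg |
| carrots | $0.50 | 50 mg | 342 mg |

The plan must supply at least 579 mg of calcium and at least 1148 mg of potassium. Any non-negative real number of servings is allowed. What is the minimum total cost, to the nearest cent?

$2.97

Minimising a linear cost over {calcium ≥ 579, potassium ≥ 1148, servings ≥ 0} — the optimum is at a vertex, using one or two foods.
kale only: max(579/242, 1148/241) = 4.763 servings → $4.76.
carrots only: max(579/50, 1148/342) = 11.58 servings → $5.79.
kale + carrots with both tight: 1.989 servings and 1.955 servings → $2.97.
The minimum over all feasible corners is $2.97.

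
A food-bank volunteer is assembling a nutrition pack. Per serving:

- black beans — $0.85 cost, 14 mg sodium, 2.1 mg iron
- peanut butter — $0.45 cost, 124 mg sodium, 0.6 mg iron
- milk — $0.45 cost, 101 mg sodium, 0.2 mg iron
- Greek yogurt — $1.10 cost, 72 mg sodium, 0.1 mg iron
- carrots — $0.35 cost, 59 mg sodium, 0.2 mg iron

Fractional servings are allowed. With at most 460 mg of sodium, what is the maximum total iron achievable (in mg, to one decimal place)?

Iron per mg sodium: black beans 0.15, peanut butter 0.004839, carrots 0.00339, milk 0.00198, Greek yogurt 0.001389.
With no serving limits, spend the whole sodium allowance on black beans: 460 mg / 14 mg × 2.1 mg = 69.0 mg.

69.0 mg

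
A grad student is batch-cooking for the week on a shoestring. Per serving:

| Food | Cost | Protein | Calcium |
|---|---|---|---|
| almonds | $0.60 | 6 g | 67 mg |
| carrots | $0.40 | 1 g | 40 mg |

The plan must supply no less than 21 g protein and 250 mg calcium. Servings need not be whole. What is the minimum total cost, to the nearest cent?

almonds only: max(21/6, 250/67) = 3.731 servings → $2.24.
carrots only: max(21/1, 250/40) = 21 servings → $8.40.
almonds + carrots with both tight: 3.41 servings and 0.5376 servings → $2.26.
So the least-cost plan costs $2.24.

$2.24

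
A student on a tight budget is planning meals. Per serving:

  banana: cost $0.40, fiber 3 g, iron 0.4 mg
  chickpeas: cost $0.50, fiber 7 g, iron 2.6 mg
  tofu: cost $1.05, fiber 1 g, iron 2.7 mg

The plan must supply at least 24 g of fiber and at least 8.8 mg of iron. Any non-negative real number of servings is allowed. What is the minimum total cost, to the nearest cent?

$1.71

A basic optimal solution has at most two foods positive. Try each food alone and each pair with both targets met exactly.
banana only: max(24/3, 8.8/0.4) = 22 servings → $8.80.
chickpeas only: max(24/7, 8.8/2.6) = 3.429 servings → $1.71.
tofu only: max(24/1, 8.8/2.7) = 24 servings → $25.20.
banana + chickpeas with both tight: 0.16 servings and 3.36 servings → $1.74.
banana + tofu with both tight: 7.273 servings and 2.182 servings → $5.20.
chickpeas + tofu: the both-tight solution has a negative serving — not a feasible corner.
Cheapest feasible corner: $1.71.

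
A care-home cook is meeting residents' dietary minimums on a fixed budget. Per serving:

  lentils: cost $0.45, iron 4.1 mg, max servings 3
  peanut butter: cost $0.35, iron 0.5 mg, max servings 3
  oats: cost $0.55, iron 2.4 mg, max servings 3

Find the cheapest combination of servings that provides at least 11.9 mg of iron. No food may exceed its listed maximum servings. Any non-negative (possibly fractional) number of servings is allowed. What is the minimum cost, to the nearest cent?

Cost per mg of iron: lentils $0.1098, oats $0.2292, peanut butter $0.7000.
Take 2.902 servings of lentils: +11.9 mg iron for $1.31 (total $1.31, still need 0.0 mg).
Filling from the cheapest source first is optimal under one linear minimum: $1.31.

$1.31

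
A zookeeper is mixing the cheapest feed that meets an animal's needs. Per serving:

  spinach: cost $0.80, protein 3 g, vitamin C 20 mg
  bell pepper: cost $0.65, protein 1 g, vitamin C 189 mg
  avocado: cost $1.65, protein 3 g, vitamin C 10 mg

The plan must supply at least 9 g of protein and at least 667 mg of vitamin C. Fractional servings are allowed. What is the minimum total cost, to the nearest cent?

$3.68

Minimising a linear cost over {protein ≥ 9, vitamin C ≥ 667, servings ≥ 0} — the optimum is at a vertex, using one or two foods.
spinach only: max(9/3, 667/20) = 33.35 servings → $26.68.
bell pepper only: max(9/1, 667/189) = 9 servings → $5.85.
avocado only: max(9/3, 667/10) = 66.7 servings → $110.06.
spinach + bell pepper with both tight: 1.89 servings and 3.329 servings → $3.68.
spinach + avocado with both targets exact would need a negative amount; discard.
bell pepper + avocado with both tight: 3.431 servings and 1.856 servings → $5.29.
So the least-cost plan costs $3.68.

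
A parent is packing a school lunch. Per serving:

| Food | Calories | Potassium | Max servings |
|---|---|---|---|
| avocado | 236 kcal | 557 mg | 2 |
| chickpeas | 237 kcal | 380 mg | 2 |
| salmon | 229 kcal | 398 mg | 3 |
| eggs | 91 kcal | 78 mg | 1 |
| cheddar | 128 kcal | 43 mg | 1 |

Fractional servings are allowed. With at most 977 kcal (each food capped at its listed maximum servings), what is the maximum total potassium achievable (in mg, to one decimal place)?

1991.7 mg

Potassium per kcal: avocado 2.36, salmon 1.738, chickpeas 1.603, eggs 0.8571, cheddar 0.3359.
Take 2 servings of avocado: uses 472 kcal, +1114.0 mg potassium (running total 1114.0 mg).
Take 2.205 servings of salmon: uses 505 kcal, +877.7 mg potassium (running total 1991.7 mg).
Greedy by best ratio exhausts the calories allowance optimally: 1991.7 mg.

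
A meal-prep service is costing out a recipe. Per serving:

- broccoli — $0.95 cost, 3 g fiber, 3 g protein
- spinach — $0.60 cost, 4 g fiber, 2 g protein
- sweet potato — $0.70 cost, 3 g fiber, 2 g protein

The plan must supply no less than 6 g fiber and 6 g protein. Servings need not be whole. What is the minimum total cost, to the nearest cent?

$1.80

At the optimum either one food covers both requirements or two foods hit both targets exactly; no other combination can be cheaper.
broccoli only: max(6/3, 6/3) = 2 servings → $1.90.
spinach only: max(6/4, 6/2) = 3 servings → $1.80.
sweet potato only: max(6/3, 6/2) = 3 servings → $2.10.
broccoli + spinach with both tight: 2 servings and 0 servings → $1.90.
broccoli + sweet potato with both tight: 2 servings and 0 servings → $1.90.
spinach + sweet potato with both targets exact would need a negative amount; discard.
The minimum over all feasible corners is $1.80.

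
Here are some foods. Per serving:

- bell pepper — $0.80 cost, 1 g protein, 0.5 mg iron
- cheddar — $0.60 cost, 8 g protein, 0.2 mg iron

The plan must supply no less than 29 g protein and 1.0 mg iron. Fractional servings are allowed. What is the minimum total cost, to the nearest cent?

Compare the cost at each extreme point of the feasible region.
bell pepper only: max(29/1, 1.0/0.5) = 29 servings → $23.20.
cheddar only: max(29/8, 1.0/0.2) = 5 servings → $3.00.
bell pepper + cheddar with both tight: 0.5789 servings and 3.553 servings → $2.59.
The minimum over all feasible corners is $2.59.

$2.59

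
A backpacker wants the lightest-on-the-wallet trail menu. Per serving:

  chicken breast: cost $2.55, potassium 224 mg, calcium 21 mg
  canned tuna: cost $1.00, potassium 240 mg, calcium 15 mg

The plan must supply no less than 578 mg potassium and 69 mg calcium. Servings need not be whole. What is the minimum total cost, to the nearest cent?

A basic optimal solution has at most two foods positive. Try each food alone and each pair with both targets met exactly.
chicken breast only: max(578/224, 69/21) = 3.286 servings → $8.38.
canned tuna only: max(578/240, 69/15) = 4.6 servings → $4.60.
chicken breast + canned tuna with both targets exact would need a negative amount; discard.
So the least-cost plan costs $4.60.

$4.60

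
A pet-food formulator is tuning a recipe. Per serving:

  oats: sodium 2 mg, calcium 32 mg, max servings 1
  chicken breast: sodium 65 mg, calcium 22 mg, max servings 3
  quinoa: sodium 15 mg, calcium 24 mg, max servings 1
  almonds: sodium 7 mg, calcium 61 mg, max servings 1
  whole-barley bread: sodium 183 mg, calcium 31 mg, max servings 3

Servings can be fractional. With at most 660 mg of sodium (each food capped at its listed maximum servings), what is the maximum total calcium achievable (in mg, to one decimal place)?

257.7 mg

Calcium per mg sodium: oats 16, almonds 8.714, quinoa 1.6, chicken breast 0.3385, whole-barley bread 0.1694.
Take 1 serving of oats: uses 2 mg sodium, +32.0 mg calcium (running total 32.0 mg).
Take 1 serving of almonds: uses 7 mg sodium, +61.0 mg calcium (running total 93.0 mg).
Take 1 serving of quinoa: uses 15 mg sodium, +24.0 mg calcium (running total 117.0 mg).
Take 3 servings of chicken breast: uses 195 mg sodium, +66.0 mg calcium (running total 183.0 mg).
Take 2.41 servings of whole-barley bread: uses 441 mg sodium, +74.7 mg calcium (running total 257.7 mg).
Greedy by best ratio exhausts the sodium allowance optimally: 257.7 mg.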